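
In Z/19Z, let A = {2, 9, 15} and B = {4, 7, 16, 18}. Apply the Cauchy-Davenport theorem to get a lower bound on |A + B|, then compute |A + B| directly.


Cauchy-Davenport: |A + B| ≥ min(p, |A| + |B| - 1) for A, B nonempty in Z/pZ.
|A| = 3, |B| = 4, p = 19.
CD lower bound = min(19, 3 + 4 - 1) = min(19, 6) = 6.
Compute A + B mod 19 directly:
a = 2: 2+4=6, 2+7=9, 2+16=18, 2+18=1
a = 9: 9+4=13, 9+7=16, 9+16=6, 9+18=8
a = 15: 15+4=0, 15+7=3, 15+16=12, 15+18=14
A + B = {0, 1, 3, 6, 8, 9, 12, 13, 14, 16, 18}, so |A + B| = 11.
Verify: 11 ≥ 6? Yes ✓.

CD lower bound = 6, actual |A + B| = 11.


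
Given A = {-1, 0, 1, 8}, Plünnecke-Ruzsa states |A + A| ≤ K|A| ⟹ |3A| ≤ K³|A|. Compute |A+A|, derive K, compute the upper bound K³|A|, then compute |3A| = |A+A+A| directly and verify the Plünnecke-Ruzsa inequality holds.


|A| = 4.
Step 1: Compute A + A by enumerating all 16 pairs.
A + A = {-2, -1, 0, 1, 2, 7, 8, 9, 16}, so |A + A| = 9.
Step 2: Doubling constant K = |A + A|/|A| = 9/4 = 9/4 ≈ 2.2500.
Step 3: Plünnecke-Ruzsa gives |3A| ≤ K³·|A| = (2.2500)³ · 4 ≈ 45.5625.
Step 4: Compute 3A = A + A + A directly by enumerating all triples (a,b,c) ∈ A³; |3A| = 16.
Step 5: Check 16 ≤ 45.5625? Yes ✓.

K = 9/4, Plünnecke-Ruzsa bound K³|A| ≈ 45.5625, |3A| = 16, inequality holds.


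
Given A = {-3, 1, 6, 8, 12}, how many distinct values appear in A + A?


A + A = {a + a' : a, a' ∈ A}; |A| = 5.
General bounds: 2|A| - 1 ≤ |A + A| ≤ |A|(|A|+1)/2, i.e. 9 ≤ |A + A| ≤ 15.
Lower bound 2|A|-1 is attained iff A is an arithmetic progression.
Enumerate sums a + a' for a ≤ a' (symmetric, so this suffices):
a = -3: -3+-3=-6, -3+1=-2, -3+6=3, -3+8=5, -3+12=9
a = 1: 1+1=2, 1+6=7, 1+8=9, 1+12=13
a = 6: 6+6=12, 6+8=14, 6+12=18
a = 8: 8+8=16, 8+12=20
a = 12: 12+12=24
Distinct sums: {-6, -2, 2, 3, 5, 7, 9, 12, 13, 14, 16, 18, 20, 24}
|A + A| = 14

|A + A| = 14


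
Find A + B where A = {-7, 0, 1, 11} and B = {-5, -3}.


A + B = {a + b : a ∈ A, b ∈ B}.
Enumerate all |A|·|B| = 4·2 = 8 pairs (a, b) and collect distinct sums.
a = -7: -7+-5=-12, -7+-3=-10
a = 0: 0+-5=-5, 0+-3=-3
a = 1: 1+-5=-4, 1+-3=-2
a = 11: 11+-5=6, 11+-3=8
Collecting distinct sums: A + B = {-12, -10, -5, -4, -3, -2, 6, 8}
|A + B| = 8

A + B = {-12, -10, -5, -4, -3, -2, 6, 8}


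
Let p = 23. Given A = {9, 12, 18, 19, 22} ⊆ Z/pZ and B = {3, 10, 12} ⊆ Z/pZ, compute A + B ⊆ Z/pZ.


Work in Z/23Z: reduce every sum a + b modulo 23.
Enumerate all 15 pairs:
a = 9: 9+3=12, 9+10=19, 9+12=21
a = 12: 12+3=15, 12+10=22, 12+12=1
a = 18: 18+3=21, 18+10=5, 18+12=7
a = 19: 19+3=22, 19+10=6, 19+12=8
a = 22: 22+3=2, 22+10=9, 22+12=11
Distinct residues collected: {1, 2, 5, 6, 7, 8, 9, 11, 12, 15, 19, 21, 22}
|A + B| = 13 (out of 23 total residues).

A + B = {1, 2, 5, 6, 7, 8, 9, 11, 12, 15, 19, 21, 22}


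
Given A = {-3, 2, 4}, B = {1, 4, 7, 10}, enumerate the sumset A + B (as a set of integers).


A + B = {a + b : a ∈ A, b ∈ B}.
Enumerate all |A|·|B| = 3·4 = 12 pairs (a, b) and collect distinct sums.
a = -3: -3+1=-2, -3+4=1, -3+7=4, -3+10=7
a = 2: 2+1=3, 2+4=6, 2+7=9, 2+10=12
a = 4: 4+1=5, 4+4=8, 4+7=11, 4+10=14
Collecting distinct sums: A + B = {-2, 1, 3, 4, 5, 6, 7, 8, 9, 11, 12, 14}
|A + B| = 12

A + B = {-2, 1, 3, 4, 5, 6, 7, 8, 9, 11, 12, 14}


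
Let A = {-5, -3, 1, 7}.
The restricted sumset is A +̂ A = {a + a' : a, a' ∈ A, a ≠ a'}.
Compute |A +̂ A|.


Restricted sumset: A +̂ A = {a + a' : a ∈ A, a' ∈ A, a ≠ a'}.
Equivalently, take A + A and drop any sum 2a that is achievable ONLY as a + a for a ∈ A (i.e. sums representable only with equal summands).
Enumerate pairs (a, a') with a < a' (symmetric, so each unordered pair gives one sum; this covers all a ≠ a'):
  -5 + -3 = -8
  -5 + 1 = -4
  -5 + 7 = 2
  -3 + 1 = -2
  -3 + 7 = 4
  1 + 7 = 8
Collected distinct sums: {-8, -4, -2, 2, 4, 8}
|A +̂ A| = 6
(Reference bound: |A +̂ A| ≥ 2|A| - 3 for |A| ≥ 2, with |A| = 4 giving ≥ 5.)

|A +̂ A| = 6


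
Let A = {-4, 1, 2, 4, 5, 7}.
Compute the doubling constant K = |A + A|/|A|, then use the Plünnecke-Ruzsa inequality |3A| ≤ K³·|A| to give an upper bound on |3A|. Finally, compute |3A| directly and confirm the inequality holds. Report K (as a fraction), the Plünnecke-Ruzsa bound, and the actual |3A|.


|A| = 6.
Step 1: Compute A + A by enumerating all 36 pairs.
A + A = {-8, -3, -2, 0, 1, 2, 3, 4, 5, 6, 7, 8, 9, 10, 11, 12, 14}, so |A + A| = 17.
Step 2: Doubling constant K = |A + A|/|A| = 17/6 = 17/6 ≈ 2.8333.
Step 3: Plünnecke-Ruzsa gives |3A| ≤ K³·|A| = (2.8333)³ · 6 ≈ 136.4722.
Step 4: Compute 3A = A + A + A directly by enumerating all triples (a,b,c) ∈ A³; |3A| = 28.
Step 5: Check 28 ≤ 136.4722? Yes ✓.

K = 17/6, Plünnecke-Ruzsa bound K³|A| ≈ 136.4722, |3A| = 28, inequality holds.


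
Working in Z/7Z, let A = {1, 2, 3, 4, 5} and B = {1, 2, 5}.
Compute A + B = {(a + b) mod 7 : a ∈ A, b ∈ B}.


Work in Z/7Z: reduce every sum a + b modulo 7.
Enumerate all 15 pairs:
a = 1: 1+1=2, 1+2=3, 1+5=6
a = 2: 2+1=3, 2+2=4, 2+5=0
a = 3: 3+1=4, 3+2=5, 3+5=1
a = 4: 4+1=5, 4+2=6, 4+5=2
a = 5: 5+1=6, 5+2=0, 5+5=3
Distinct residues collected: {0, 1, 2, 3, 4, 5, 6}
|A + B| = 7 (out of 7 total residues).

A + B = {0, 1, 2, 3, 4, 5, 6}


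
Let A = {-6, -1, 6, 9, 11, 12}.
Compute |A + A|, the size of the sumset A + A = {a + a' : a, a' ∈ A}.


A + A = {a + a' : a, a' ∈ A}; |A| = 6.
General bounds: 2|A| - 1 ≤ |A + A| ≤ |A|(|A|+1)/2, i.e. 11 ≤ |A + A| ≤ 21.
Lower bound 2|A|-1 is attained iff A is an arithmetic progression.
Enumerate sums a + a' for a ≤ a' (symmetric, so this suffices):
a = -6: -6+-6=-12, -6+-1=-7, -6+6=0, -6+9=3, -6+11=5, -6+12=6
a = -1: -1+-1=-2, -1+6=5, -1+9=8, -1+11=10, -1+12=11
a = 6: 6+6=12, 6+9=15, 6+11=17, 6+12=18
a = 9: 9+9=18, 9+11=20, 9+12=21
a = 11: 11+11=22, 11+12=23
a = 12: 12+12=24
Distinct sums: {-12, -7, -2, 0, 3, 5, 6, 8, 10, 11, 12, 15, 17, 18, 20, 21, 22, 23, 24}
|A + A| = 19

|A + A| = 19


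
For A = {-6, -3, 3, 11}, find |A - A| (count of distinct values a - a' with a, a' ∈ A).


A - A = {a - a' : a, a' ∈ A}; |A| = 4.
Bounds: 2|A|-1 ≤ |A - A| ≤ |A|² - |A| + 1, i.e. 7 ≤ |A - A| ≤ 13.
Note: 0 ∈ A - A always (from a - a). The set is symmetric: if d ∈ A - A then -d ∈ A - A.
Enumerate nonzero differences d = a - a' with a > a' (then include -d):
Positive differences: {3, 6, 8, 9, 14, 17}
Full difference set: {0} ∪ (positive diffs) ∪ (negative diffs).
|A - A| = 1 + 2·6 = 13 (matches direct enumeration: 13).

|A - A| = 13


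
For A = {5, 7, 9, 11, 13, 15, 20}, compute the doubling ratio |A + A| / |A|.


|A| = 7.
Compute A + A by enumerating all 49 pairs.
A + A = {10, 12, 14, 16, 18, 20, 22, 24, 25, 26, 27, 28, 29, 30, 31, 33, 35, 40}, so |A + A| = 18.
K = |A + A| / |A| = 18/7 (already in lowest terms) ≈ 2.5714.
Reference: AP of size 7 gives K = 13/7 ≈ 1.8571; a fully generic set of size 7 gives K ≈ 4.0000.

|A| = 7, |A + A| = 18, K = 18/7.


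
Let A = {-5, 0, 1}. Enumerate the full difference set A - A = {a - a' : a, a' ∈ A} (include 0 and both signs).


A - A = {a - a' : a, a' ∈ A}.
Compute a - a' for each ordered pair (a, a'):
a = -5: -5--5=0, -5-0=-5, -5-1=-6
a = 0: 0--5=5, 0-0=0, 0-1=-1
a = 1: 1--5=6, 1-0=1, 1-1=0
Collecting distinct values (and noting 0 appears from a-a):
A - A = {-6, -5, -1, 0, 1, 5, 6}
|A - A| = 7

A - A = {-6, -5, -1, 0, 1, 5, 6}


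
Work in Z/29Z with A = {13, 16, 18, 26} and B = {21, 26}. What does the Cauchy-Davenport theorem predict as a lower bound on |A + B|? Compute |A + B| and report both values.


Cauchy-Davenport: |A + B| ≥ min(p, |A| + |B| - 1) for A, B nonempty in Z/pZ.
|A| = 4, |B| = 2, p = 29.
CD lower bound = min(29, 4 + 2 - 1) = min(29, 5) = 5.
Compute A + B mod 29 directly:
a = 13: 13+21=5, 13+26=10
a = 16: 16+21=8, 16+26=13
a = 18: 18+21=10, 18+26=15
a = 26: 26+21=18, 26+26=23
A + B = {5, 8, 10, 13, 15, 18, 23}, so |A + B| = 7.
Verify: 7 ≥ 5? Yes ✓.

CD lower bound = 5, actual |A + B| = 7.


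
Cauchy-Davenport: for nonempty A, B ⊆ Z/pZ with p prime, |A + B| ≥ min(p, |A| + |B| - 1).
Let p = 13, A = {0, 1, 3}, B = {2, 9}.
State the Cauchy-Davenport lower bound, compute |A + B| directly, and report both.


Cauchy-Davenport: |A + B| ≥ min(p, |A| + |B| - 1) for A, B nonempty in Z/pZ.
|A| = 3, |B| = 2, p = 13.
CD lower bound = min(13, 3 + 2 - 1) = min(13, 4) = 4.
Compute A + B mod 13 directly:
a = 0: 0+2=2, 0+9=9
a = 1: 1+2=3, 1+9=10
a = 3: 3+2=5, 3+9=12
A + B = {2, 3, 5, 9, 10, 12}, so |A + B| = 6.
Verify: 6 ≥ 4? Yes ✓.

CD lower bound = 4, actual |A + B| = 6.


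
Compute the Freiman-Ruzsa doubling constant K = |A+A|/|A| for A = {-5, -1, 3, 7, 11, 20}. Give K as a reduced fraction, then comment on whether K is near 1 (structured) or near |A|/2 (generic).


|A| = 6.
Compute A + A by enumerating all 36 pairs.
A + A = {-10, -6, -2, 2, 6, 10, 14, 15, 18, 19, 22, 23, 27, 31, 40}, so |A + A| = 15.
K = |A + A| / |A| = 15/6 = 5/2 ≈ 2.5000.
Reference: AP of size 6 gives K = 11/6 ≈ 1.8333; a fully generic set of size 6 gives K ≈ 3.5000.

|A| = 6, |A + A| = 15, K = 15/6 = 5/2.


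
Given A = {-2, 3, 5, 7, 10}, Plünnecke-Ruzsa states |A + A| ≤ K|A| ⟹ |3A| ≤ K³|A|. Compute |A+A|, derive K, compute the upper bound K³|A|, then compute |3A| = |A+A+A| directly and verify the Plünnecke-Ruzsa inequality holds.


|A| = 5.
Step 1: Compute A + A by enumerating all 25 pairs.
A + A = {-4, 1, 3, 5, 6, 8, 10, 12, 13, 14, 15, 17, 20}, so |A + A| = 13.
Step 2: Doubling constant K = |A + A|/|A| = 13/5 = 13/5 ≈ 2.6000.
Step 3: Plünnecke-Ruzsa gives |3A| ≤ K³·|A| = (2.6000)³ · 5 ≈ 87.8800.
Step 4: Compute 3A = A + A + A directly by enumerating all triples (a,b,c) ∈ A³; |3A| = 25.
Step 5: Check 25 ≤ 87.8800? Yes ✓.

K = 13/5, Plünnecke-Ruzsa bound K³|A| ≈ 87.8800, |3A| = 25, inequality holds.


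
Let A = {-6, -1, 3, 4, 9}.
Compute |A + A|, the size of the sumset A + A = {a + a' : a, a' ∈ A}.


A + A = {a + a' : a, a' ∈ A}; |A| = 5.
General bounds: 2|A| - 1 ≤ |A + A| ≤ |A|(|A|+1)/2, i.e. 9 ≤ |A + A| ≤ 15.
Lower bound 2|A|-1 is attained iff A is an arithmetic progression.
Enumerate sums a + a' for a ≤ a' (symmetric, so this suffices):
a = -6: -6+-6=-12, -6+-1=-7, -6+3=-3, -6+4=-2, -6+9=3
a = -1: -1+-1=-2, -1+3=2, -1+4=3, -1+9=8
a = 3: 3+3=6, 3+4=7, 3+9=12
a = 4: 4+4=8, 4+9=13
a = 9: 9+9=18
Distinct sums: {-12, -7, -3, -2, 2, 3, 6, 7, 8, 12, 13, 18}
|A + A| = 12

|A + A| = 12


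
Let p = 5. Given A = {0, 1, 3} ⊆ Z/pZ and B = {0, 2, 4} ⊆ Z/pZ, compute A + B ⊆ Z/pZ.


Work in Z/5Z: reduce every sum a + b modulo 5.
Enumerate all 9 pairs:
a = 0: 0+0=0, 0+2=2, 0+4=4
a = 1: 1+0=1, 1+2=3, 1+4=0
a = 3: 3+0=3, 3+2=0, 3+4=2
Distinct residues collected: {0, 1, 2, 3, 4}
|A + B| = 5 (out of 5 total residues).

A + B = {0, 1, 2, 3, 4}


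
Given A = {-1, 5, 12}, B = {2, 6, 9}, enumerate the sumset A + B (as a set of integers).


A + B = {a + b : a ∈ A, b ∈ B}.
Enumerate all |A|·|B| = 3·3 = 9 pairs (a, b) and collect distinct sums.
a = -1: -1+2=1, -1+6=5, -1+9=8
a = 5: 5+2=7, 5+6=11, 5+9=14
a = 12: 12+2=14, 12+6=18, 12+9=21
Collecting distinct sums: A + B = {1, 5, 7, 8, 11, 14, 18, 21}
|A + B| = 8

A + B = {1, 5, 7, 8, 11, 14, 18, 21}


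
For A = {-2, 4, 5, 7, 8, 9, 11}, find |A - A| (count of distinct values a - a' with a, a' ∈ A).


A - A = {a - a' : a, a' ∈ A}; |A| = 7.
Bounds: 2|A|-1 ≤ |A - A| ≤ |A|² - |A| + 1, i.e. 13 ≤ |A - A| ≤ 43.
Note: 0 ∈ A - A always (from a - a). The set is symmetric: if d ∈ A - A then -d ∈ A - A.
Enumerate nonzero differences d = a - a' with a > a' (then include -d):
Positive differences: {1, 2, 3, 4, 5, 6, 7, 9, 10, 11, 13}
Full difference set: {0} ∪ (positive diffs) ∪ (negative diffs).
|A - A| = 1 + 2·11 = 23 (matches direct enumeration: 23).

|A - A| = 23


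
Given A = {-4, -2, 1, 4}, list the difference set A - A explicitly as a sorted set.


A - A = {a - a' : a, a' ∈ A}.
Compute a - a' for each ordered pair (a, a'):
a = -4: -4--4=0, -4--2=-2, -4-1=-5, -4-4=-8
a = -2: -2--4=2, -2--2=0, -2-1=-3, -2-4=-6
a = 1: 1--4=5, 1--2=3, 1-1=0, 1-4=-3
a = 4: 4--4=8, 4--2=6, 4-1=3, 4-4=0
Collecting distinct values (and noting 0 appears from a-a):
A - A = {-8, -6, -5, -3, -2, 0, 2, 3, 5, 6, 8}
|A - A| = 11

A - A = {-8, -6, -5, -3, -2, 0, 2, 3, 5, 6, 8}


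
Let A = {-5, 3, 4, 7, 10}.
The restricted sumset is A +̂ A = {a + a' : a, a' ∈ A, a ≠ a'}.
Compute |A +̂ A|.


Restricted sumset: A +̂ A = {a + a' : a ∈ A, a' ∈ A, a ≠ a'}.
Equivalently, take A + A and drop any sum 2a that is achievable ONLY as a + a for a ∈ A (i.e. sums representable only with equal summands).
Enumerate pairs (a, a') with a < a' (symmetric, so each unordered pair gives one sum; this covers all a ≠ a'):
  -5 + 3 = -2
  -5 + 4 = -1
  -5 + 7 = 2
  -5 + 10 = 5
  3 + 4 = 7
  3 + 7 = 10
  3 + 10 = 13
  4 + 7 = 11
  4 + 10 = 14
  7 + 10 = 17
Collected distinct sums: {-2, -1, 2, 5, 7, 10, 11, 13, 14, 17}
|A +̂ A| = 10
(Reference bound: |A +̂ A| ≥ 2|A| - 3 for |A| ≥ 2, with |A| = 5 giving ≥ 7.)

|A +̂ A| = 10


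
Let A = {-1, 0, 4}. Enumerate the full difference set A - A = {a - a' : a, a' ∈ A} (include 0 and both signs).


A - A = {a - a' : a, a' ∈ A}.
Compute a - a' for each ordered pair (a, a'):
a = -1: -1--1=0, -1-0=-1, -1-4=-5
a = 0: 0--1=1, 0-0=0, 0-4=-4
a = 4: 4--1=5, 4-0=4, 4-4=0
Collecting distinct values (and noting 0 appears from a-a):
A - A = {-5, -4, -1, 0, 1, 4, 5}
|A - A| = 7

A - A = {-5, -4, -1, 0, 1, 4, 5}


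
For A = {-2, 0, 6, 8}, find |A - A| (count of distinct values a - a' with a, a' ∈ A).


A - A = {a - a' : a, a' ∈ A}; |A| = 4.
Bounds: 2|A|-1 ≤ |A - A| ≤ |A|² - |A| + 1, i.e. 7 ≤ |A - A| ≤ 13.
Note: 0 ∈ A - A always (from a - a). The set is symmetric: if d ∈ A - A then -d ∈ A - A.
Enumerate nonzero differences d = a - a' with a > a' (then include -d):
Positive differences: {2, 6, 8, 10}
Full difference set: {0} ∪ (positive diffs) ∪ (negative diffs).
|A - A| = 1 + 2·4 = 9 (matches direct enumeration: 9).

|A - A| = 9


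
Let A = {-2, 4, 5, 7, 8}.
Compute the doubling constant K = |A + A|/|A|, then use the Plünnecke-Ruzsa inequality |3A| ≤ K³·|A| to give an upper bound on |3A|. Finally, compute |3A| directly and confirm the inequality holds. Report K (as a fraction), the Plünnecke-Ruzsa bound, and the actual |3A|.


|A| = 5.
Step 1: Compute A + A by enumerating all 25 pairs.
A + A = {-4, 2, 3, 5, 6, 8, 9, 10, 11, 12, 13, 14, 15, 16}, so |A + A| = 14.
Step 2: Doubling constant K = |A + A|/|A| = 14/5 = 14/5 ≈ 2.8000.
Step 3: Plünnecke-Ruzsa gives |3A| ≤ K³·|A| = (2.8000)³ · 5 ≈ 109.7600.
Step 4: Compute 3A = A + A + A directly by enumerating all triples (a,b,c) ∈ A³; |3A| = 24.
Step 5: Check 24 ≤ 109.7600? Yes ✓.

K = 14/5, Plünnecke-Ruzsa bound K³|A| ≈ 109.7600, |3A| = 24, inequality holds.


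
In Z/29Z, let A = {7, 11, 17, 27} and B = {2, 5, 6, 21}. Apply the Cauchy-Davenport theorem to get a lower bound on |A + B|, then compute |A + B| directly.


Cauchy-Davenport: |A + B| ≥ min(p, |A| + |B| - 1) for A, B nonempty in Z/pZ.
|A| = 4, |B| = 4, p = 29.
CD lower bound = min(29, 4 + 4 - 1) = min(29, 7) = 7.
Compute A + B mod 29 directly:
a = 7: 7+2=9, 7+5=12, 7+6=13, 7+21=28
a = 11: 11+2=13, 11+5=16, 11+6=17, 11+21=3
a = 17: 17+2=19, 17+5=22, 17+6=23, 17+21=9
a = 27: 27+2=0, 27+5=3, 27+6=4, 27+21=19
A + B = {0, 3, 4, 9, 12, 13, 16, 17, 19, 22, 23, 28}, so |A + B| = 12.
Verify: 12 ≥ 7? Yes ✓.

CD lower bound = 7, actual |A + B| = 12.


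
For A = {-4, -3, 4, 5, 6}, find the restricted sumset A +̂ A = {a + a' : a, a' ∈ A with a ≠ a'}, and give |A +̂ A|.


Restricted sumset: A +̂ A = {a + a' : a ∈ A, a' ∈ A, a ≠ a'}.
Equivalently, take A + A and drop any sum 2a that is achievable ONLY as a + a for a ∈ A (i.e. sums representable only with equal summands).
Enumerate pairs (a, a') with a < a' (symmetric, so each unordered pair gives one sum; this covers all a ≠ a'):
  -4 + -3 = -7
  -4 + 4 = 0
  -4 + 5 = 1
  -4 + 6 = 2
  -3 + 4 = 1
  -3 + 5 = 2
  -3 + 6 = 3
  4 + 5 = 9
  4 + 6 = 10
  5 + 6 = 11
Collected distinct sums: {-7, 0, 1, 2, 3, 9, 10, 11}
|A +̂ A| = 8
(Reference bound: |A +̂ A| ≥ 2|A| - 3 for |A| ≥ 2, with |A| = 5 giving ≥ 7.)

|A +̂ A| = 8


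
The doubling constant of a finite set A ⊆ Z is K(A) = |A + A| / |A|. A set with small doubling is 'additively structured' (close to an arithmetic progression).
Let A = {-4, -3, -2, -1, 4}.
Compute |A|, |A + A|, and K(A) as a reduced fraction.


|A| = 5.
Compute A + A by enumerating all 25 pairs.
A + A = {-8, -7, -6, -5, -4, -3, -2, 0, 1, 2, 3, 8}, so |A + A| = 12.
K = |A + A| / |A| = 12/5 (already in lowest terms) ≈ 2.4000.
Reference: AP of size 5 gives K = 9/5 ≈ 1.8000; a fully generic set of size 5 gives K ≈ 3.0000.

|A| = 5, |A + A| = 12, K = 12/5.


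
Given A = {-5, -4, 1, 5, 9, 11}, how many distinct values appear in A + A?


A + A = {a + a' : a, a' ∈ A}; |A| = 6.
General bounds: 2|A| - 1 ≤ |A + A| ≤ |A|(|A|+1)/2, i.e. 11 ≤ |A + A| ≤ 21.
Lower bound 2|A|-1 is attained iff A is an arithmetic progression.
Enumerate sums a + a' for a ≤ a' (symmetric, so this suffices):
a = -5: -5+-5=-10, -5+-4=-9, -5+1=-4, -5+5=0, -5+9=4, -5+11=6
a = -4: -4+-4=-8, -4+1=-3, -4+5=1, -4+9=5, -4+11=7
a = 1: 1+1=2, 1+5=6, 1+9=10, 1+11=12
a = 5: 5+5=10, 5+9=14, 5+11=16
a = 9: 9+9=18, 9+11=20
a = 11: 11+11=22
Distinct sums: {-10, -9, -8, -4, -3, 0, 1, 2, 4, 5, 6, 7, 10, 12, 14, 16, 18, 20, 22}
|A + A| = 19

|A + A| = 19


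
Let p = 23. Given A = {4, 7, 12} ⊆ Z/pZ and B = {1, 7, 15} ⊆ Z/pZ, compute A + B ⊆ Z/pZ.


Work in Z/23Z: reduce every sum a + b modulo 23.
Enumerate all 9 pairs:
a = 4: 4+1=5, 4+7=11, 4+15=19
a = 7: 7+1=8, 7+7=14, 7+15=22
a = 12: 12+1=13, 12+7=19, 12+15=4
Distinct residues collected: {4, 5, 8, 11, 13, 14, 19, 22}
|A + B| = 8 (out of 23 total residues).

A + B = {4, 5, 8, 11, 13, 14, 19, 22}


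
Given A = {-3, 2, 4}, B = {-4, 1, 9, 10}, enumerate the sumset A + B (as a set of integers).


A + B = {a + b : a ∈ A, b ∈ B}.
Enumerate all |A|·|B| = 3·4 = 12 pairs (a, b) and collect distinct sums.
a = -3: -3+-4=-7, -3+1=-2, -3+9=6, -3+10=7
a = 2: 2+-4=-2, 2+1=3, 2+9=11, 2+10=12
a = 4: 4+-4=0, 4+1=5, 4+9=13, 4+10=14
Collecting distinct sums: A + B = {-7, -2, 0, 3, 5, 6, 7, 11, 12, 13, 14}
|A + B| = 11

A + B = {-7, -2, 0, 3, 5, 6, 7, 11, 12, 13, 14}


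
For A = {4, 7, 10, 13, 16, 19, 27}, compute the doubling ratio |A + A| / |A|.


|A| = 7.
Compute A + A by enumerating all 49 pairs.
A + A = {8, 11, 14, 17, 20, 23, 26, 29, 31, 32, 34, 35, 37, 38, 40, 43, 46, 54}, so |A + A| = 18.
K = |A + A| / |A| = 18/7 (already in lowest terms) ≈ 2.5714.
Reference: AP of size 7 gives K = 13/7 ≈ 1.8571; a fully generic set of size 7 gives K ≈ 4.0000.

|A| = 7, |A + A| = 18, K = 18/7.


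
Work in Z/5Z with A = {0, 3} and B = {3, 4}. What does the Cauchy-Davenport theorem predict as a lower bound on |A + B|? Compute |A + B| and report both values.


Cauchy-Davenport: |A + B| ≥ min(p, |A| + |B| - 1) for A, B nonempty in Z/pZ.
|A| = 2, |B| = 2, p = 5.
CD lower bound = min(5, 2 + 2 - 1) = min(5, 3) = 3.
Compute A + B mod 5 directly:
a = 0: 0+3=3, 0+4=4
a = 3: 3+3=1, 3+4=2
A + B = {1, 2, 3, 4}, so |A + B| = 4.
Verify: 4 ≥ 3? Yes ✓.

CD lower bound = 3, actual |A + B| = 4.


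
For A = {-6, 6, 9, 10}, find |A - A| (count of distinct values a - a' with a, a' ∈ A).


A - A = {a - a' : a, a' ∈ A}; |A| = 4.
Bounds: 2|A|-1 ≤ |A - A| ≤ |A|² - |A| + 1, i.e. 7 ≤ |A - A| ≤ 13.
Note: 0 ∈ A - A always (from a - a). The set is symmetric: if d ∈ A - A then -d ∈ A - A.
Enumerate nonzero differences d = a - a' with a > a' (then include -d):
Positive differences: {1, 3, 4, 12, 15, 16}
Full difference set: {0} ∪ (positive diffs) ∪ (negative diffs).
|A - A| = 1 + 2·6 = 13 (matches direct enumeration: 13).

|A - A| = 13


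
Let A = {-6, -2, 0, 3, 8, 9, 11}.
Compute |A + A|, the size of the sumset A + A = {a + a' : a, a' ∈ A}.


A + A = {a + a' : a, a' ∈ A}; |A| = 7.
General bounds: 2|A| - 1 ≤ |A + A| ≤ |A|(|A|+1)/2, i.e. 13 ≤ |A + A| ≤ 28.
Lower bound 2|A|-1 is attained iff A is an arithmetic progression.
Enumerate sums a + a' for a ≤ a' (symmetric, so this suffices):
a = -6: -6+-6=-12, -6+-2=-8, -6+0=-6, -6+3=-3, -6+8=2, -6+9=3, -6+11=5
a = -2: -2+-2=-4, -2+0=-2, -2+3=1, -2+8=6, -2+9=7, -2+11=9
a = 0: 0+0=0, 0+3=3, 0+8=8, 0+9=9, 0+11=11
a = 3: 3+3=6, 3+8=11, 3+9=12, 3+11=14
a = 8: 8+8=16, 8+9=17, 8+11=19
a = 9: 9+9=18, 9+11=20
a = 11: 11+11=22
Distinct sums: {-12, -8, -6, -4, -3, -2, 0, 1, 2, 3, 5, 6, 7, 8, 9, 11, 12, 14, 16, 17, 18, 19, 20, 22}
|A + A| = 24

|A + A| = 24


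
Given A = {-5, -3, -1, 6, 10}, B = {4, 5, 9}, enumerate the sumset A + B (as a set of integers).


A + B = {a + b : a ∈ A, b ∈ B}.
Enumerate all |A|·|B| = 5·3 = 15 pairs (a, b) and collect distinct sums.
a = -5: -5+4=-1, -5+5=0, -5+9=4
a = -3: -3+4=1, -3+5=2, -3+9=6
a = -1: -1+4=3, -1+5=4, -1+9=8
a = 6: 6+4=10, 6+5=11, 6+9=15
a = 10: 10+4=14, 10+5=15, 10+9=19
Collecting distinct sums: A + B = {-1, 0, 1, 2, 3, 4, 6, 8, 10, 11, 14, 15, 19}
|A + B| = 13

A + B = {-1, 0, 1, 2, 3, 4, 6, 8, 10, 11, 14, 15, 19}


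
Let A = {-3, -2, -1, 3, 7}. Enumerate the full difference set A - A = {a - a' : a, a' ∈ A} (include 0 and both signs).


A - A = {a - a' : a, a' ∈ A}.
Compute a - a' for each ordered pair (a, a'):
a = -3: -3--3=0, -3--2=-1, -3--1=-2, -3-3=-6, -3-7=-10
a = -2: -2--3=1, -2--2=0, -2--1=-1, -2-3=-5, -2-7=-9
a = -1: -1--3=2, -1--2=1, -1--1=0, -1-3=-4, -1-7=-8
a = 3: 3--3=6, 3--2=5, 3--1=4, 3-3=0, 3-7=-4
a = 7: 7--3=10, 7--2=9, 7--1=8, 7-3=4, 7-7=0
Collecting distinct values (and noting 0 appears from a-a):
A - A = {-10, -9, -8, -6, -5, -4, -2, -1, 0, 1, 2, 4, 5, 6, 8, 9, 10}
|A - A| = 17

A - A = {-10, -9, -8, -6, -5, -4, -2, -1, 0, 1, 2, 4, 5, 6, 8, 9, 10}


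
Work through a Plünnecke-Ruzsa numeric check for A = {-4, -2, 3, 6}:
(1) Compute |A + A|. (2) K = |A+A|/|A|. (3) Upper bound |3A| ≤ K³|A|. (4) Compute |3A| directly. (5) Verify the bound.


|A| = 4.
Step 1: Compute A + A by enumerating all 16 pairs.
A + A = {-8, -6, -4, -1, 1, 2, 4, 6, 9, 12}, so |A + A| = 10.
Step 2: Doubling constant K = |A + A|/|A| = 10/4 = 10/4 ≈ 2.5000.
Step 3: Plünnecke-Ruzsa gives |3A| ≤ K³·|A| = (2.5000)³ · 4 ≈ 62.5000.
Step 4: Compute 3A = A + A + A directly by enumerating all triples (a,b,c) ∈ A³; |3A| = 19.
Step 5: Check 19 ≤ 62.5000? Yes ✓.

K = 10/4, Plünnecke-Ruzsa bound K³|A| ≈ 62.5000, |3A| = 19, inequality holds.


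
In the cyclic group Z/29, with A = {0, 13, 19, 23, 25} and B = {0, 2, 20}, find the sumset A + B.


Work in Z/29Z: reduce every sum a + b modulo 29.
Enumerate all 15 pairs:
a = 0: 0+0=0, 0+2=2, 0+20=20
a = 13: 13+0=13, 13+2=15, 13+20=4
a = 19: 19+0=19, 19+2=21, 19+20=10
a = 23: 23+0=23, 23+2=25, 23+20=14
a = 25: 25+0=25, 25+2=27, 25+20=16
Distinct residues collected: {0, 2, 4, 10, 13, 14, 15, 16, 19, 20, 21, 23, 25, 27}
|A + B| = 14 (out of 29 total residues).

A + B = {0, 2, 4, 10, 13, 14, 15, 16, 19, 20, 21, 23, 25, 27}


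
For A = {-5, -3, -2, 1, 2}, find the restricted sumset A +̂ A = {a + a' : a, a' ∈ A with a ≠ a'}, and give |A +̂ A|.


Restricted sumset: A +̂ A = {a + a' : a ∈ A, a' ∈ A, a ≠ a'}.
Equivalently, take A + A and drop any sum 2a that is achievable ONLY as a + a for a ∈ A (i.e. sums representable only with equal summands).
Enumerate pairs (a, a') with a < a' (symmetric, so each unordered pair gives one sum; this covers all a ≠ a'):
  -5 + -3 = -8
  -5 + -2 = -7
  -5 + 1 = -4
  -5 + 2 = -3
  -3 + -2 = -5
  -3 + 1 = -2
  -3 + 2 = -1
  -2 + 1 = -1
  -2 + 2 = 0
  1 + 2 = 3
Collected distinct sums: {-8, -7, -5, -4, -3, -2, -1, 0, 3}
|A +̂ A| = 9
(Reference bound: |A +̂ A| ≥ 2|A| - 3 for |A| ≥ 2, with |A| = 5 giving ≥ 7.)

|A +̂ A| = 9


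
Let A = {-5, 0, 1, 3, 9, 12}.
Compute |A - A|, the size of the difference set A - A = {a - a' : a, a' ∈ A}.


A - A = {a - a' : a, a' ∈ A}; |A| = 6.
Bounds: 2|A|-1 ≤ |A - A| ≤ |A|² - |A| + 1, i.e. 11 ≤ |A - A| ≤ 31.
Note: 0 ∈ A - A always (from a - a). The set is symmetric: if d ∈ A - A then -d ∈ A - A.
Enumerate nonzero differences d = a - a' with a > a' (then include -d):
Positive differences: {1, 2, 3, 5, 6, 8, 9, 11, 12, 14, 17}
Full difference set: {0} ∪ (positive diffs) ∪ (negative diffs).
|A - A| = 1 + 2·11 = 23 (matches direct enumeration: 23).

|A - A| = 23


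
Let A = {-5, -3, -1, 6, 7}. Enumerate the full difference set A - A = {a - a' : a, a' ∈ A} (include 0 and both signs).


A - A = {a - a' : a, a' ∈ A}.
Compute a - a' for each ordered pair (a, a'):
a = -5: -5--5=0, -5--3=-2, -5--1=-4, -5-6=-11, -5-7=-12
a = -3: -3--5=2, -3--3=0, -3--1=-2, -3-6=-9, -3-7=-10
a = -1: -1--5=4, -1--3=2, -1--1=0, -1-6=-7, -1-7=-8
a = 6: 6--5=11, 6--3=9, 6--1=7, 6-6=0, 6-7=-1
a = 7: 7--5=12, 7--3=10, 7--1=8, 7-6=1, 7-7=0
Collecting distinct values (and noting 0 appears from a-a):
A - A = {-12, -11, -10, -9, -8, -7, -4, -2, -1, 0, 1, 2, 4, 7, 8, 9, 10, 11, 12}
|A - A| = 19

A - A = {-12, -11, -10, -9, -8, -7, -4, -2, -1, 0, 1, 2, 4, 7, 8, 9, 10, 11, 12}


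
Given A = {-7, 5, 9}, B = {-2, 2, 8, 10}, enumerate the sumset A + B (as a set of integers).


A + B = {a + b : a ∈ A, b ∈ B}.
Enumerate all |A|·|B| = 3·4 = 12 pairs (a, b) and collect distinct sums.
a = -7: -7+-2=-9, -7+2=-5, -7+8=1, -7+10=3
a = 5: 5+-2=3, 5+2=7, 5+8=13, 5+10=15
a = 9: 9+-2=7, 9+2=11, 9+8=17, 9+10=19
Collecting distinct sums: A + B = {-9, -5, 1, 3, 7, 11, 13, 15, 17, 19}
|A + B| = 10

A + B = {-9, -5, 1, 3, 7, 11, 13, 15, 17, 19}


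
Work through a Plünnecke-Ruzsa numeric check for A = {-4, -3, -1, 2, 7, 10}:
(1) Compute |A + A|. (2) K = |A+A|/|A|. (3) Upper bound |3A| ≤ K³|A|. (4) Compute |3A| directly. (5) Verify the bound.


|A| = 6.
Step 1: Compute A + A by enumerating all 36 pairs.
A + A = {-8, -7, -6, -5, -4, -2, -1, 1, 3, 4, 6, 7, 9, 12, 14, 17, 20}, so |A + A| = 17.
Step 2: Doubling constant K = |A + A|/|A| = 17/6 = 17/6 ≈ 2.8333.
Step 3: Plünnecke-Ruzsa gives |3A| ≤ K³·|A| = (2.8333)³ · 6 ≈ 136.4722.
Step 4: Compute 3A = A + A + A directly by enumerating all triples (a,b,c) ∈ A³; |3A| = 33.
Step 5: Check 33 ≤ 136.4722? Yes ✓.

K = 17/6, Plünnecke-Ruzsa bound K³|A| ≈ 136.4722, |3A| = 33, inequality holds.


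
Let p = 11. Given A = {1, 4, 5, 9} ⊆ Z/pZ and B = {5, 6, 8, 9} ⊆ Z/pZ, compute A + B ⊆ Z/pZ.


Work in Z/11Z: reduce every sum a + b modulo 11.
Enumerate all 16 pairs:
a = 1: 1+5=6, 1+6=7, 1+8=9, 1+9=10
a = 4: 4+5=9, 4+6=10, 4+8=1, 4+9=2
a = 5: 5+5=10, 5+6=0, 5+8=2, 5+9=3
a = 9: 9+5=3, 9+6=4, 9+8=6, 9+9=7
Distinct residues collected: {0, 1, 2, 3, 4, 6, 7, 9, 10}
|A + B| = 9 (out of 11 total residues).

A + B = {0, 1, 2, 3, 4, 6, 7, 9, 10}


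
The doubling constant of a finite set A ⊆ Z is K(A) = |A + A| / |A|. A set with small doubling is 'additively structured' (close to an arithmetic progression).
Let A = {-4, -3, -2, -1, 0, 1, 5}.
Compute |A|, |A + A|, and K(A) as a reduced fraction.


|A| = 7.
Compute A + A by enumerating all 49 pairs.
A + A = {-8, -7, -6, -5, -4, -3, -2, -1, 0, 1, 2, 3, 4, 5, 6, 10}, so |A + A| = 16.
K = |A + A| / |A| = 16/7 (already in lowest terms) ≈ 2.2857.
Reference: AP of size 7 gives K = 13/7 ≈ 1.8571; a fully generic set of size 7 gives K ≈ 4.0000.

|A| = 7, |A + A| = 16, K = 16/7.


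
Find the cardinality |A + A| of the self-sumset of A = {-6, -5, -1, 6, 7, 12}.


A + A = {a + a' : a, a' ∈ A}; |A| = 6.
General bounds: 2|A| - 1 ≤ |A + A| ≤ |A|(|A|+1)/2, i.e. 11 ≤ |A + A| ≤ 21.
Lower bound 2|A|-1 is attained iff A is an arithmetic progression.
Enumerate sums a + a' for a ≤ a' (symmetric, so this suffices):
a = -6: -6+-6=-12, -6+-5=-11, -6+-1=-7, -6+6=0, -6+7=1, -6+12=6
a = -5: -5+-5=-10, -5+-1=-6, -5+6=1, -5+7=2, -5+12=7
a = -1: -1+-1=-2, -1+6=5, -1+7=6, -1+12=11
a = 6: 6+6=12, 6+7=13, 6+12=18
a = 7: 7+7=14, 7+12=19
a = 12: 12+12=24
Distinct sums: {-12, -11, -10, -7, -6, -2, 0, 1, 2, 5, 6, 7, 11, 12, 13, 14, 18, 19, 24}
|A + A| = 19

|A + A| = 19


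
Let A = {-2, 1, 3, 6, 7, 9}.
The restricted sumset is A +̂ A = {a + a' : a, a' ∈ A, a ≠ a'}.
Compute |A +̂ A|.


Restricted sumset: A +̂ A = {a + a' : a ∈ A, a' ∈ A, a ≠ a'}.
Equivalently, take A + A and drop any sum 2a that is achievable ONLY as a + a for a ∈ A (i.e. sums representable only with equal summands).
Enumerate pairs (a, a') with a < a' (symmetric, so each unordered pair gives one sum; this covers all a ≠ a'):
  -2 + 1 = -1
  -2 + 3 = 1
  -2 + 6 = 4
  -2 + 7 = 5
  -2 + 9 = 7
  1 + 3 = 4
  1 + 6 = 7
  1 + 7 = 8
  1 + 9 = 10
  3 + 6 = 9
  3 + 7 = 10
  3 + 9 = 12
  6 + 7 = 13
  6 + 9 = 15
  7 + 9 = 16
Collected distinct sums: {-1, 1, 4, 5, 7, 8, 9, 10, 12, 13, 15, 16}
|A +̂ A| = 12
(Reference bound: |A +̂ A| ≥ 2|A| - 3 for |A| ≥ 2, with |A| = 6 giving ≥ 9.)

|A +̂ A| = 12


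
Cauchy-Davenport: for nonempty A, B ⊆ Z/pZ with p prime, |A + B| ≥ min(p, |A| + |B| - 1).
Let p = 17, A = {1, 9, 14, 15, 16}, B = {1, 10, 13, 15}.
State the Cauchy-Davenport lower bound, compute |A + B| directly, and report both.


Cauchy-Davenport: |A + B| ≥ min(p, |A| + |B| - 1) for A, B nonempty in Z/pZ.
|A| = 5, |B| = 4, p = 17.
CD lower bound = min(17, 5 + 4 - 1) = min(17, 8) = 8.
Compute A + B mod 17 directly:
a = 1: 1+1=2, 1+10=11, 1+13=14, 1+15=16
a = 9: 9+1=10, 9+10=2, 9+13=5, 9+15=7
a = 14: 14+1=15, 14+10=7, 14+13=10, 14+15=12
a = 15: 15+1=16, 15+10=8, 15+13=11, 15+15=13
a = 16: 16+1=0, 16+10=9, 16+13=12, 16+15=14
A + B = {0, 2, 5, 7, 8, 9, 10, 11, 12, 13, 14, 15, 16}, so |A + B| = 13.
Verify: 13 ≥ 8? Yes ✓.

CD lower bound = 8, actual |A + B| = 13.


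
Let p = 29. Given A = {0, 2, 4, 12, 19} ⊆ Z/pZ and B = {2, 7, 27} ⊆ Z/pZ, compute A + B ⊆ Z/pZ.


Work in Z/29Z: reduce every sum a + b modulo 29.
Enumerate all 15 pairs:
a = 0: 0+2=2, 0+7=7, 0+27=27
a = 2: 2+2=4, 2+7=9, 2+27=0
a = 4: 4+2=6, 4+7=11, 4+27=2
a = 12: 12+2=14, 12+7=19, 12+27=10
a = 19: 19+2=21, 19+7=26, 19+27=17
Distinct residues collected: {0, 2, 4, 6, 7, 9, 10, 11, 14, 17, 19, 21, 26, 27}
|A + B| = 14 (out of 29 total residues).

A + B = {0, 2, 4, 6, 7, 9, 10, 11, 14, 17, 19, 21, 26, 27}


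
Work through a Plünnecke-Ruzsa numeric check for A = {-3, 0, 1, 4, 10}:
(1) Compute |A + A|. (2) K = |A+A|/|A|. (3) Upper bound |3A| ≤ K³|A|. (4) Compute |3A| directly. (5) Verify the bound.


|A| = 5.
Step 1: Compute A + A by enumerating all 25 pairs.
A + A = {-6, -3, -2, 0, 1, 2, 4, 5, 7, 8, 10, 11, 14, 20}, so |A + A| = 14.
Step 2: Doubling constant K = |A + A|/|A| = 14/5 = 14/5 ≈ 2.8000.
Step 3: Plünnecke-Ruzsa gives |3A| ≤ K³·|A| = (2.8000)³ · 5 ≈ 109.7600.
Step 4: Compute 3A = A + A + A directly by enumerating all triples (a,b,c) ∈ A³; |3A| = 27.
Step 5: Check 27 ≤ 109.7600? Yes ✓.

K = 14/5, Plünnecke-Ruzsa bound K³|A| ≈ 109.7600, |3A| = 27, inequality holds.


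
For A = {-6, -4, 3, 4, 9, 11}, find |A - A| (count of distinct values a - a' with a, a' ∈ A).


A - A = {a - a' : a, a' ∈ A}; |A| = 6.
Bounds: 2|A|-1 ≤ |A - A| ≤ |A|² - |A| + 1, i.e. 11 ≤ |A - A| ≤ 31.
Note: 0 ∈ A - A always (from a - a). The set is symmetric: if d ∈ A - A then -d ∈ A - A.
Enumerate nonzero differences d = a - a' with a > a' (then include -d):
Positive differences: {1, 2, 5, 6, 7, 8, 9, 10, 13, 15, 17}
Full difference set: {0} ∪ (positive diffs) ∪ (negative diffs).
|A - A| = 1 + 2·11 = 23 (matches direct enumeration: 23).

|A - A| = 23


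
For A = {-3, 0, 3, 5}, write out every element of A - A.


A - A = {a - a' : a, a' ∈ A}.
Compute a - a' for each ordered pair (a, a'):
a = -3: -3--3=0, -3-0=-3, -3-3=-6, -3-5=-8
a = 0: 0--3=3, 0-0=0, 0-3=-3, 0-5=-5
a = 3: 3--3=6, 3-0=3, 3-3=0, 3-5=-2
a = 5: 5--3=8, 5-0=5, 5-3=2, 5-5=0
Collecting distinct values (and noting 0 appears from a-a):
A - A = {-8, -6, -5, -3, -2, 0, 2, 3, 5, 6, 8}
|A - A| = 11

A - A = {-8, -6, -5, -3, -2, 0, 2, 3, 5, 6, 8}


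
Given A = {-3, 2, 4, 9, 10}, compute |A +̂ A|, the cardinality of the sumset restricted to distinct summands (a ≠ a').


Restricted sumset: A +̂ A = {a + a' : a ∈ A, a' ∈ A, a ≠ a'}.
Equivalently, take A + A and drop any sum 2a that is achievable ONLY as a + a for a ∈ A (i.e. sums representable only with equal summands).
Enumerate pairs (a, a') with a < a' (symmetric, so each unordered pair gives one sum; this covers all a ≠ a'):
  -3 + 2 = -1
  -3 + 4 = 1
  -3 + 9 = 6
  -3 + 10 = 7
  2 + 4 = 6
  2 + 9 = 11
  2 + 10 = 12
  4 + 9 = 13
  4 + 10 = 14
  9 + 10 = 19
Collected distinct sums: {-1, 1, 6, 7, 11, 12, 13, 14, 19}
|A +̂ A| = 9
(Reference bound: |A +̂ A| ≥ 2|A| - 3 for |A| ≥ 2, with |A| = 5 giving ≥ 7.)

|A +̂ A| = 9


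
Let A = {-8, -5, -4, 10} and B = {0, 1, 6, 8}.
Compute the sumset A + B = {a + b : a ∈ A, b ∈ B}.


A + B = {a + b : a ∈ A, b ∈ B}.
Enumerate all |A|·|B| = 4·4 = 16 pairs (a, b) and collect distinct sums.
a = -8: -8+0=-8, -8+1=-7, -8+6=-2, -8+8=0
a = -5: -5+0=-5, -5+1=-4, -5+6=1, -5+8=3
a = -4: -4+0=-4, -4+1=-3, -4+6=2, -4+8=4
a = 10: 10+0=10, 10+1=11, 10+6=16, 10+8=18
Collecting distinct sums: A + B = {-8, -7, -5, -4, -3, -2, 0, 1, 2, 3, 4, 10, 11, 16, 18}
|A + B| = 15

A + B = {-8, -7, -5, -4, -3, -2, 0, 1, 2, 3, 4, 10, 11, 16, 18}


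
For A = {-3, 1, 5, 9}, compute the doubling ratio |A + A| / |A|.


|A| = 4.
Compute A + A by enumerating all 16 pairs.
A + A = {-6, -2, 2, 6, 10, 14, 18}, so |A + A| = 7.
K = |A + A| / |A| = 7/4 (already in lowest terms) ≈ 1.7500.
Reference: AP of size 4 gives K = 7/4 ≈ 1.7500; a fully generic set of size 4 gives K ≈ 2.5000.

|A| = 4, |A + A| = 7, K = 7/4.


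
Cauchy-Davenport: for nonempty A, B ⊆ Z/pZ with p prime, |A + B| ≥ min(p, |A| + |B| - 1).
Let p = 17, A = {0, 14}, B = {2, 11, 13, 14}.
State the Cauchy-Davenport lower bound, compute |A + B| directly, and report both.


Cauchy-Davenport: |A + B| ≥ min(p, |A| + |B| - 1) for A, B nonempty in Z/pZ.
|A| = 2, |B| = 4, p = 17.
CD lower bound = min(17, 2 + 4 - 1) = min(17, 5) = 5.
Compute A + B mod 17 directly:
a = 0: 0+2=2, 0+11=11, 0+13=13, 0+14=14
a = 14: 14+2=16, 14+11=8, 14+13=10, 14+14=11
A + B = {2, 8, 10, 11, 13, 14, 16}, so |A + B| = 7.
Verify: 7 ≥ 5? Yes ✓.

CD lower bound = 5, actual |A + B| = 7.


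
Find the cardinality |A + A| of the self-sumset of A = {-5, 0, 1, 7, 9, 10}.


A + A = {a + a' : a, a' ∈ A}; |A| = 6.
General bounds: 2|A| - 1 ≤ |A + A| ≤ |A|(|A|+1)/2, i.e. 11 ≤ |A + A| ≤ 21.
Lower bound 2|A|-1 is attained iff A is an arithmetic progression.
Enumerate sums a + a' for a ≤ a' (symmetric, so this suffices):
a = -5: -5+-5=-10, -5+0=-5, -5+1=-4, -5+7=2, -5+9=4, -5+10=5
a = 0: 0+0=0, 0+1=1, 0+7=7, 0+9=9, 0+10=10
a = 1: 1+1=2, 1+7=8, 1+9=10, 1+10=11
a = 7: 7+7=14, 7+9=16, 7+10=17
a = 9: 9+9=18, 9+10=19
a = 10: 10+10=20
Distinct sums: {-10, -5, -4, 0, 1, 2, 4, 5, 7, 8, 9, 10, 11, 14, 16, 17, 18, 19, 20}
|A + A| = 19

|A + A| = 19


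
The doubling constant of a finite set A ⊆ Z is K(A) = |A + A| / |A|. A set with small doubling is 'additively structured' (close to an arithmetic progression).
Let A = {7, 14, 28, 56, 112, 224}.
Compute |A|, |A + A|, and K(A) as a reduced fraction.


|A| = 6.
Compute A + A by enumerating all 36 pairs.
A + A = {14, 21, 28, 35, 42, 56, 63, 70, 84, 112, 119, 126, 140, 168, 224, 231, 238, 252, 280, 336, 448}, so |A + A| = 21.
K = |A + A| / |A| = 21/6 = 7/2 ≈ 3.5000.
Reference: AP of size 6 gives K = 11/6 ≈ 1.8333; a fully generic set of size 6 gives K ≈ 3.5000.

|A| = 6, |A + A| = 21, K = 21/6 = 7/2.


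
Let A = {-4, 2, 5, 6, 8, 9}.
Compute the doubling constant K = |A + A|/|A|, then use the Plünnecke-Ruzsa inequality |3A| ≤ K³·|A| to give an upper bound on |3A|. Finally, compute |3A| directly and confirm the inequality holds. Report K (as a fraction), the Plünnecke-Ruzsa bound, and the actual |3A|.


|A| = 6.
Step 1: Compute A + A by enumerating all 36 pairs.
A + A = {-8, -2, 1, 2, 4, 5, 7, 8, 10, 11, 12, 13, 14, 15, 16, 17, 18}, so |A + A| = 17.
Step 2: Doubling constant K = |A + A|/|A| = 17/6 = 17/6 ≈ 2.8333.
Step 3: Plünnecke-Ruzsa gives |3A| ≤ K³·|A| = (2.8333)³ · 6 ≈ 136.4722.
Step 4: Compute 3A = A + A + A directly by enumerating all triples (a,b,c) ∈ A³; |3A| = 30.
Step 5: Check 30 ≤ 136.4722? Yes ✓.

K = 17/6, Plünnecke-Ruzsa bound K³|A| ≈ 136.4722, |3A| = 30, inequality holds.


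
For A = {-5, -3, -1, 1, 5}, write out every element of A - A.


A - A = {a - a' : a, a' ∈ A}.
Compute a - a' for each ordered pair (a, a'):
a = -5: -5--5=0, -5--3=-2, -5--1=-4, -5-1=-6, -5-5=-10
a = -3: -3--5=2, -3--3=0, -3--1=-2, -3-1=-4, -3-5=-8
a = -1: -1--5=4, -1--3=2, -1--1=0, -1-1=-2, -1-5=-6
a = 1: 1--5=6, 1--3=4, 1--1=2, 1-1=0, 1-5=-4
a = 5: 5--5=10, 5--3=8, 5--1=6, 5-1=4, 5-5=0
Collecting distinct values (and noting 0 appears from a-a):
A - A = {-10, -8, -6, -4, -2, 0, 2, 4, 6, 8, 10}
|A - A| = 11

A - A = {-10, -8, -6, -4, -2, 0, 2, 4, 6, 8, 10}


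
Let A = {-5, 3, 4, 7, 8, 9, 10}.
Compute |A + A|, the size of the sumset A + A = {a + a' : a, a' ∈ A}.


A + A = {a + a' : a, a' ∈ A}; |A| = 7.
General bounds: 2|A| - 1 ≤ |A + A| ≤ |A|(|A|+1)/2, i.e. 13 ≤ |A + A| ≤ 28.
Lower bound 2|A|-1 is attained iff A is an arithmetic progression.
Enumerate sums a + a' for a ≤ a' (symmetric, so this suffices):
a = -5: -5+-5=-10, -5+3=-2, -5+4=-1, -5+7=2, -5+8=3, -5+9=4, -5+10=5
a = 3: 3+3=6, 3+4=7, 3+7=10, 3+8=11, 3+9=12, 3+10=13
a = 4: 4+4=8, 4+7=11, 4+8=12, 4+9=13, 4+10=14
a = 7: 7+7=14, 7+8=15, 7+9=16, 7+10=17
a = 8: 8+8=16, 8+9=17, 8+10=18
a = 9: 9+9=18, 9+10=19
a = 10: 10+10=20
Distinct sums: {-10, -2, -1, 2, 3, 4, 5, 6, 7, 8, 10, 11, 12, 13, 14, 15, 16, 17, 18, 19, 20}
|A + A| = 21

|A + A| = 21


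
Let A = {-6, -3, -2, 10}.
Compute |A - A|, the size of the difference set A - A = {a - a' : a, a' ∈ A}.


A - A = {a - a' : a, a' ∈ A}; |A| = 4.
Bounds: 2|A|-1 ≤ |A - A| ≤ |A|² - |A| + 1, i.e. 7 ≤ |A - A| ≤ 13.
Note: 0 ∈ A - A always (from a - a). The set is symmetric: if d ∈ A - A then -d ∈ A - A.
Enumerate nonzero differences d = a - a' with a > a' (then include -d):
Positive differences: {1, 3, 4, 12, 13, 16}
Full difference set: {0} ∪ (positive diffs) ∪ (negative diffs).
|A - A| = 1 + 2·6 = 13 (matches direct enumeration: 13).

|A - A| = 13


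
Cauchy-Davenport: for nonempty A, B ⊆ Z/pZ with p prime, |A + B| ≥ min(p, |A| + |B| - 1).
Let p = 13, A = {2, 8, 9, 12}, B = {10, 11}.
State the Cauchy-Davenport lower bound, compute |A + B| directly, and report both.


Cauchy-Davenport: |A + B| ≥ min(p, |A| + |B| - 1) for A, B nonempty in Z/pZ.
|A| = 4, |B| = 2, p = 13.
CD lower bound = min(13, 4 + 2 - 1) = min(13, 5) = 5.
Compute A + B mod 13 directly:
a = 2: 2+10=12, 2+11=0
a = 8: 8+10=5, 8+11=6
a = 9: 9+10=6, 9+11=7
a = 12: 12+10=9, 12+11=10
A + B = {0, 5, 6, 7, 9, 10, 12}, so |A + B| = 7.
Verify: 7 ≥ 5? Yes ✓.

CD lower bound = 5, actual |A + B| = 7.


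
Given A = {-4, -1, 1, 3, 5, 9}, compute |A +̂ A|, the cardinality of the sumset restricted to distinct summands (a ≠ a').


Restricted sumset: A +̂ A = {a + a' : a ∈ A, a' ∈ A, a ≠ a'}.
Equivalently, take A + A and drop any sum 2a that is achievable ONLY as a + a for a ∈ A (i.e. sums representable only with equal summands).
Enumerate pairs (a, a') with a < a' (symmetric, so each unordered pair gives one sum; this covers all a ≠ a'):
  -4 + -1 = -5
  -4 + 1 = -3
  -4 + 3 = -1
  -4 + 5 = 1
  -4 + 9 = 5
  -1 + 1 = 0
  -1 + 3 = 2
  -1 + 5 = 4
  -1 + 9 = 8
  1 + 3 = 4
  1 + 5 = 6
  1 + 9 = 10
  3 + 5 = 8
  3 + 9 = 12
  5 + 9 = 14
Collected distinct sums: {-5, -3, -1, 0, 1, 2, 4, 5, 6, 8, 10, 12, 14}
|A +̂ A| = 13
(Reference bound: |A +̂ A| ≥ 2|A| - 3 for |A| ≥ 2, with |A| = 6 giving ≥ 9.)

|A +̂ A| = 13


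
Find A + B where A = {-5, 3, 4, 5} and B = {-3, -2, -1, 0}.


A + B = {a + b : a ∈ A, b ∈ B}.
Enumerate all |A|·|B| = 4·4 = 16 pairs (a, b) and collect distinct sums.
a = -5: -5+-3=-8, -5+-2=-7, -5+-1=-6, -5+0=-5
a = 3: 3+-3=0, 3+-2=1, 3+-1=2, 3+0=3
a = 4: 4+-3=1, 4+-2=2, 4+-1=3, 4+0=4
a = 5: 5+-3=2, 5+-2=3, 5+-1=4, 5+0=5
Collecting distinct sums: A + B = {-8, -7, -6, -5, 0, 1, 2, 3, 4, 5}
|A + B| = 10

A + B = {-8, -7, -6, -5, 0, 1, 2, 3, 4, 5}
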